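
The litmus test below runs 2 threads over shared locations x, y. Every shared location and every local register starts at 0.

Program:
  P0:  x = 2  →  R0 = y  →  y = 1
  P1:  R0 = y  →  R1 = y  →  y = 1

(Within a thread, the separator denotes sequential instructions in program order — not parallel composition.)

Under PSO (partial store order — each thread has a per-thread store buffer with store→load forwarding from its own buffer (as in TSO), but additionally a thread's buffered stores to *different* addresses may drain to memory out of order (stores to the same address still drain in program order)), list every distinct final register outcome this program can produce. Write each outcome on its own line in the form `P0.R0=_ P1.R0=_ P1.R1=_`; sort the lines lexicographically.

P0.R0=0 P1.R0=0 P1.R1=0
P0.R0=0 P1.R0=0 P1.R1=1
P0.R0=0 P1.R0=1 P1.R1=1
P0.R0=1 P1.R0=0 P1.R1=0

outcome vector order: (P0.R0,P1.R0,P1.R1)
|PSO outcomes| = 4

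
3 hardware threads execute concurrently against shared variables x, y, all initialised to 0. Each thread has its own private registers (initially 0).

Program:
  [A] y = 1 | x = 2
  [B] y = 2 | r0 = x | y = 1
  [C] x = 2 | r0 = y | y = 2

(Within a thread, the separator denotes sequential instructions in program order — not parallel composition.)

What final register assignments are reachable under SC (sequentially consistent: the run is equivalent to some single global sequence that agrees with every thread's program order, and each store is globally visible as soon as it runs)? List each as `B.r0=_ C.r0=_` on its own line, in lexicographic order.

B.r0=0 C.r0=1
B.r0=0 C.r0=2
B.r0=2 C.r0=0
B.r0=2 C.r0=1
B.r0=2 C.r0=2

outcome vector order: (B.r0,C.r0)
|SC outcomes| = 5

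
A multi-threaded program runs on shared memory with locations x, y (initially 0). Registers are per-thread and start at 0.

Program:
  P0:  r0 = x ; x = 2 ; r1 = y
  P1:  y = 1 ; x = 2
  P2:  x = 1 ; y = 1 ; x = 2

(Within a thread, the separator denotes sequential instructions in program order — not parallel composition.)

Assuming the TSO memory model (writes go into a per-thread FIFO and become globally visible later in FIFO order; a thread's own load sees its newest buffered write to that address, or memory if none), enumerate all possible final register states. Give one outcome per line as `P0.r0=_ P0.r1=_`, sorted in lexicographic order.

outcome vector order: (P0.r0,P0.r1)
|TSO outcomes| = 5

P0.r0=0 P0.r1=0
P0.r0=0 P0.r1=1
P0.r0=1 P0.r1=0
P0.r0=1 P0.r1=1
P0.r0=2 P0.r1=1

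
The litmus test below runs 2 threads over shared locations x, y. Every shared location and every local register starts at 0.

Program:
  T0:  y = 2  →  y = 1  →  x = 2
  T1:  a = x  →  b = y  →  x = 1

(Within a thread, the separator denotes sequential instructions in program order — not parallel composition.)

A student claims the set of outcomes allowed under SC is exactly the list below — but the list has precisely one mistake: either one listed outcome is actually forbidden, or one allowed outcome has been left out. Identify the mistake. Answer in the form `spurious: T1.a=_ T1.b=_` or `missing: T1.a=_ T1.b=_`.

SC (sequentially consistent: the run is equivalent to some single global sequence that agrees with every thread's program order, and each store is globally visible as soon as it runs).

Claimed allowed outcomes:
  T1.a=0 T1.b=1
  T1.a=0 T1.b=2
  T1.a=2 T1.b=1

outcome vector order: (T1.a,T1.b)
SC: 4 outcomes — {0/0; 0/1; 0/2; 2/1}
SC∖claimed = {0/0}

missing: T1.a=0 T1.b=0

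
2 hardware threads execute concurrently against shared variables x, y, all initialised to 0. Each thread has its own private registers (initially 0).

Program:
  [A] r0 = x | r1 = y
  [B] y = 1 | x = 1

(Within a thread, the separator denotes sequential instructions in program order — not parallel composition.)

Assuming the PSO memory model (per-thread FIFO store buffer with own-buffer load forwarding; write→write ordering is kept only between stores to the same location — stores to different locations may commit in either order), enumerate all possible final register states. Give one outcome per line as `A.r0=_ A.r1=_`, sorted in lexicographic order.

A.r0=0 A.r1=0
A.r0=0 A.r1=1
A.r0=1 A.r1=0
A.r0=1 A.r1=1

outcome vector order: (A.r0,A.r1)
|PSO outcomes| = 4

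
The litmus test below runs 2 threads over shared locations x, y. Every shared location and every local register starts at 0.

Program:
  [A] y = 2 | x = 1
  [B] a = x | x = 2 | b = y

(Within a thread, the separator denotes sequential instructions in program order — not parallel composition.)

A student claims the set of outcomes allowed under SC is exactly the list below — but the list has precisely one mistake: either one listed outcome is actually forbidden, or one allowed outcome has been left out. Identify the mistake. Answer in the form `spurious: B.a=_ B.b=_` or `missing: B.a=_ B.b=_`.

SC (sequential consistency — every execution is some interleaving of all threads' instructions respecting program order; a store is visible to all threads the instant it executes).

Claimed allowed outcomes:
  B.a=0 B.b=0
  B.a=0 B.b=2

missing: B.a=1 B.b=2

outcome vector order: (B.a,B.b)
SC: 3 outcomes — {0/0; 0/2; 1/2}
SC∖claimed = {1/2}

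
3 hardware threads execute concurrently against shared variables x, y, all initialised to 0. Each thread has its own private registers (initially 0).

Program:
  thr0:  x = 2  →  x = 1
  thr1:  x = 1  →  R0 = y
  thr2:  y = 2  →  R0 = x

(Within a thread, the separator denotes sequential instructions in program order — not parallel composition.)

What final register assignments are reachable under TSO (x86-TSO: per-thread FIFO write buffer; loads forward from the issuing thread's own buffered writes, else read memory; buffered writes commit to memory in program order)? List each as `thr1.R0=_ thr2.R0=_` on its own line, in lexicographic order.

thr1.R0=0 thr2.R0=0
thr1.R0=0 thr2.R0=1
thr1.R0=0 thr2.R0=2
thr1.R0=2 thr2.R0=0
thr1.R0=2 thr2.R0=1
thr1.R0=2 thr2.R0=2

outcome vector order: (thr1.R0,thr2.R0)
|TSO outcomes| = 6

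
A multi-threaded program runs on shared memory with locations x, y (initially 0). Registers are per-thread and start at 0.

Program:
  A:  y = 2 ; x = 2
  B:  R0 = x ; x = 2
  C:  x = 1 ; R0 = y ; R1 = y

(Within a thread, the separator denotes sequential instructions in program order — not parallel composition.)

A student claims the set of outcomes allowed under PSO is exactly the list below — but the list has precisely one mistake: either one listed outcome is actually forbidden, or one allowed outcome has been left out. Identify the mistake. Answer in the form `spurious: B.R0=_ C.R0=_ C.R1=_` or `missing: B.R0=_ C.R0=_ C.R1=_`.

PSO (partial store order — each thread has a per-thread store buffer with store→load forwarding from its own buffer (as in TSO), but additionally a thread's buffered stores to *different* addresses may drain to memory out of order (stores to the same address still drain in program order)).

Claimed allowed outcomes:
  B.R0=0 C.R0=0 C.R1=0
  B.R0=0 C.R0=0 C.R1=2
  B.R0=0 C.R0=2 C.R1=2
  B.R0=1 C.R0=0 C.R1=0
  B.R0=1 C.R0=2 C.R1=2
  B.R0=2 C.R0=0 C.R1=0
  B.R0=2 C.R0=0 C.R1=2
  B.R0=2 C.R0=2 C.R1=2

outcome vector order: (B.R0,C.R0,C.R1)
under PSO → 000, 002, 022, 100, 102, 122, 200, 202, 222
PSO∖claimed = {102}

missing: B.R0=1 C.R0=0 C.R1=2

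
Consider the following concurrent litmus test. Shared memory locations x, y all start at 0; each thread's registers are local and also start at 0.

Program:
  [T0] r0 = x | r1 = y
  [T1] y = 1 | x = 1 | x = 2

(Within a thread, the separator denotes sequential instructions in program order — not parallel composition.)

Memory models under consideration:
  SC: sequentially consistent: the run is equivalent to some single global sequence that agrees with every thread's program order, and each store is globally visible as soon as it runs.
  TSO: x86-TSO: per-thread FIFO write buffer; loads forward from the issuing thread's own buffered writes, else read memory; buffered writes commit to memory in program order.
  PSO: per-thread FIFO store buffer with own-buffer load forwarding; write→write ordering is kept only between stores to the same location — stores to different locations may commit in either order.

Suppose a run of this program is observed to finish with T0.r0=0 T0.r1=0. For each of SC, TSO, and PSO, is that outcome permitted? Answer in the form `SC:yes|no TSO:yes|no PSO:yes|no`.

SC:yes TSO:yes PSO:yes

outcome vector order: (T0.r0,T0.r1)
under SC → (0,0), (0,1), (1,1), (2,1)
under TSO → (0,0), (0,1), (1,1), (2,1)
under PSO → (0,0), (0,1), (1,0), (1,1), (2,0), (2,1)
target (0,0) ∈ {SC,TSO,PSO}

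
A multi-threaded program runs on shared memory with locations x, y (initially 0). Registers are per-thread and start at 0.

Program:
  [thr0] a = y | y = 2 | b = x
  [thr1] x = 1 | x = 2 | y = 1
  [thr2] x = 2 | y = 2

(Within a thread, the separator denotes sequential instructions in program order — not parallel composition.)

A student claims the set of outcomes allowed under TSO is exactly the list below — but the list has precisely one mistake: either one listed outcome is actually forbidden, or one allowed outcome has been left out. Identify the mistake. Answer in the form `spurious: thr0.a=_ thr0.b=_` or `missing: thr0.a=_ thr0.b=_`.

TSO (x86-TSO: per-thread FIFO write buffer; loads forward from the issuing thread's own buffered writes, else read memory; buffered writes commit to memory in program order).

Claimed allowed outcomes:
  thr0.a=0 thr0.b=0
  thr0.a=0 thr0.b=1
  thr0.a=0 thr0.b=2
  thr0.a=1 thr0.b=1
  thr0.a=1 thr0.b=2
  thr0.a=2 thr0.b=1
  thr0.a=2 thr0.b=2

outcome vector order: (thr0.a,thr0.b)
TSO: 6 outcomes — {0/0, 0/1, 0/2, 1/2, 2/1, 2/2}
claimed∖TSO = {1/1}

spurious: thr0.a=1 thr0.b=1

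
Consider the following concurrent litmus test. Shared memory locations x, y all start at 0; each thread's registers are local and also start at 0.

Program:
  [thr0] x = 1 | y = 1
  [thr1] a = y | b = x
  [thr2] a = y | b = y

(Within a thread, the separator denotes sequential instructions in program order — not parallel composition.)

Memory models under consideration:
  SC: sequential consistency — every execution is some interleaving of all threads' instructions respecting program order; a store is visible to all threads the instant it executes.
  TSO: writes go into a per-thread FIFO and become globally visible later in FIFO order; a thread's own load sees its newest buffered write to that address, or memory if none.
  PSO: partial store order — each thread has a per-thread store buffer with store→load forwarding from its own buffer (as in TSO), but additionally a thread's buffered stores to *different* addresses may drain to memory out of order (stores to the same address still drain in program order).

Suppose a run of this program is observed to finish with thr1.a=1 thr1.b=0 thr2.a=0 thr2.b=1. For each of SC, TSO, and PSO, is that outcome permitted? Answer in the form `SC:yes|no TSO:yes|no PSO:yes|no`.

outcome vector order: (thr1.a,thr1.b,thr2.a,thr2.b)
[SC] allowed = {(0,0,0,0); (0,0,0,1); (0,0,1,1); (0,1,0,0); (0,1,0,1); (0,1,1,1); (1,1,0,0); (1,1,0,1); (1,1,1,1)}
[TSO] allowed = {(0,0,0,0); (0,0,0,1); (0,0,1,1); (0,1,0,0); (0,1,0,1); (0,1,1,1); (1,1,0,0); (1,1,0,1); (1,1,1,1)}
[PSO] allowed = {(0,0,0,0); (0,0,0,1); (0,0,1,1); (0,1,0,0); (0,1,0,1); (0,1,1,1); (1,0,0,0); (1,0,0,1); (1,0,1,1); (1,1,0,0); (1,1,0,1); (1,1,1,1)}
target (1,0,0,1) ∈ {PSO}

SC:no TSO:no PSO:yes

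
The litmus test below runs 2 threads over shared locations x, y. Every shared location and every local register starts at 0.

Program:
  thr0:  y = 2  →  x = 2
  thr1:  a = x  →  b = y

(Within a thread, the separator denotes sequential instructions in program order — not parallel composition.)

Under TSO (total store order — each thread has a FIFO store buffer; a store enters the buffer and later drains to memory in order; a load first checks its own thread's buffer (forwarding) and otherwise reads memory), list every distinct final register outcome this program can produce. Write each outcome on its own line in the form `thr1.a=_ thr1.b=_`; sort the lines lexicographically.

outcome vector order: (thr1.a,thr1.b)
|TSO outcomes| = 3

thr1.a=0 thr1.b=0
thr1.a=0 thr1.b=2
thr1.a=2 thr1.b=2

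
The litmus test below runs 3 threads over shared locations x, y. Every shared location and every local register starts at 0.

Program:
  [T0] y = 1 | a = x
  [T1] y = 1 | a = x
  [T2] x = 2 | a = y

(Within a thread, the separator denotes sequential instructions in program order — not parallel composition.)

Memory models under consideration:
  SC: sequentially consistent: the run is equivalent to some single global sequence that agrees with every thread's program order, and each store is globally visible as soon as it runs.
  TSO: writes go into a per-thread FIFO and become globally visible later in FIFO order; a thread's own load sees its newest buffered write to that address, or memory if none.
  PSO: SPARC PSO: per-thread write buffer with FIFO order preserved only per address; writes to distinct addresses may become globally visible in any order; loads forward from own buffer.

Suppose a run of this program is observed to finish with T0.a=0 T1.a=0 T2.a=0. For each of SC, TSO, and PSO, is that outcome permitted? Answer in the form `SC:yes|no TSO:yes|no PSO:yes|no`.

SC:no TSO:yes PSO:yes

outcome vector order: (T0.a,T1.a,T2.a)
[SC] allowed = {<0 0 1>, <0 2 1>, <2 0 1>, <2 2 0>, <2 2 1>}
[TSO] allowed = {<0 0 0>, <0 0 1>, <0 2 0>, <0 2 1>, <2 0 0>, <2 0 1>, <2 2 0>, <2 2 1>}
[PSO] allowed = {<0 0 0>, <0 0 1>, <0 2 0>, <0 2 1>, <2 0 0>, <2 0 1>, <2 2 0>, <2 2 1>}
target <0 0 0> ∈ {TSO,PSO}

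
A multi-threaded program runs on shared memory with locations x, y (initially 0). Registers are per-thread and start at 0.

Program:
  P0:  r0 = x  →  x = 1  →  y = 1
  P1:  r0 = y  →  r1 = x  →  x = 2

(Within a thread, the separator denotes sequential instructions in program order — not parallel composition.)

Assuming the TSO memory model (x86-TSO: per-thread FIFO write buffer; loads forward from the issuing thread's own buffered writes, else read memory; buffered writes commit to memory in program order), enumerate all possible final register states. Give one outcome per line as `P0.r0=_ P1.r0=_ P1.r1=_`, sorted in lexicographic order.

outcome vector order: (P0.r0,P1.r0,P1.r1)
|TSO outcomes| = 4

P0.r0=0 P1.r0=0 P1.r1=0
P0.r0=0 P1.r0=0 P1.r1=1
P0.r0=0 P1.r0=1 P1.r1=1
P0.r0=2 P1.r0=0 P1.r1=0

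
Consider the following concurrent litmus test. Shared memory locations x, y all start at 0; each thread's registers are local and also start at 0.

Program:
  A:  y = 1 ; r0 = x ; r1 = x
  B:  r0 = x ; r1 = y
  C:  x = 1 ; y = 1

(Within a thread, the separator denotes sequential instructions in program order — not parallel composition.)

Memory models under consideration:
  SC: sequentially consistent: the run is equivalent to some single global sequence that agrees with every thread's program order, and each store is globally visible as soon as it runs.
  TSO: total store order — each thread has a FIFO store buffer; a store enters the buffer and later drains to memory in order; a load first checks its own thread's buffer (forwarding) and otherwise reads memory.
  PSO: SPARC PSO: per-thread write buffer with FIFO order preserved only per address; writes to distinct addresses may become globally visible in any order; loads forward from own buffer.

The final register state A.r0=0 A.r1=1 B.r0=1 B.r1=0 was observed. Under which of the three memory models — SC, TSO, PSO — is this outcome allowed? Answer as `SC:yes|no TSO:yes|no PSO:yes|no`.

SC:no TSO:yes PSO:yes

outcome vector order: (A.r0,A.r1,B.r0,B.r1)
SC (10): (0,0,0,0) (0,0,0,1) (0,0,1,1) (0,1,0,0) (0,1,0,1) (0,1,1,1) (1,1,0,0) (1,1,0,1) (1,1,1,0) (1,1,1,1)
TSO (12): (0,0,0,0) (0,0,0,1) (0,0,1,0) (0,0,1,1) (0,1,0,0) (0,1,0,1) (0,1,1,0) (0,1,1,1) (1,1,0,0) (1,1,0,1) (1,1,1,0) (1,1,1,1)
PSO (12): (0,0,0,0) (0,0,0,1) (0,0,1,0) (0,0,1,1) (0,1,0,0) (0,1,0,1) (0,1,1,0) (0,1,1,1) (1,1,0,0) (1,1,0,1) (1,1,1,0) (1,1,1,1)
target (0,1,1,0) ∈ {TSO,PSO}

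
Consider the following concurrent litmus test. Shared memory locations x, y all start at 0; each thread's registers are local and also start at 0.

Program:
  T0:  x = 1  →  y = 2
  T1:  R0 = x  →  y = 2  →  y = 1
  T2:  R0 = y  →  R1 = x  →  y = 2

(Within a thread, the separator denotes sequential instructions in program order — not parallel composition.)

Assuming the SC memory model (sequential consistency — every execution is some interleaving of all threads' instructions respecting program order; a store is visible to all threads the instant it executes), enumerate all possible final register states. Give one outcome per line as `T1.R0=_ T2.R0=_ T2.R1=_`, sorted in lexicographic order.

outcome vector order: (T1.R0,T2.R0,T2.R1)
|SC outcomes| = 10

T1.R0=0 T2.R0=0 T2.R1=0
T1.R0=0 T2.R0=0 T2.R1=1
T1.R0=0 T2.R0=1 T2.R1=0
T1.R0=0 T2.R0=1 T2.R1=1
T1.R0=0 T2.R0=2 T2.R1=0
T1.R0=0 T2.R0=2 T2.R1=1
T1.R0=1 T2.R0=0 T2.R1=0
T1.R0=1 T2.R0=0 T2.R1=1
T1.R0=1 T2.R0=1 T2.R1=1
T1.R0=1 T2.R0=2 T2.R1=1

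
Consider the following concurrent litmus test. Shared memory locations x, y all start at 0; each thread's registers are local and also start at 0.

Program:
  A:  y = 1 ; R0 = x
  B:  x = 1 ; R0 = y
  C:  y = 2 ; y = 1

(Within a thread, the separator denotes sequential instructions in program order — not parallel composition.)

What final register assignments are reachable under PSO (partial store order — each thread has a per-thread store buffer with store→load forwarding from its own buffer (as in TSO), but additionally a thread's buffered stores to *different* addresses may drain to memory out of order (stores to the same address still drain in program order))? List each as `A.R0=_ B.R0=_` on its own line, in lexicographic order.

outcome vector order: (A.R0,B.R0)
|PSO outcomes| = 6

A.R0=0 B.R0=0
A.R0=0 B.R0=1
A.R0=0 B.R0=2
A.R0=1 B.R0=0
A.R0=1 B.R0=1
A.R0=1 B.R0=2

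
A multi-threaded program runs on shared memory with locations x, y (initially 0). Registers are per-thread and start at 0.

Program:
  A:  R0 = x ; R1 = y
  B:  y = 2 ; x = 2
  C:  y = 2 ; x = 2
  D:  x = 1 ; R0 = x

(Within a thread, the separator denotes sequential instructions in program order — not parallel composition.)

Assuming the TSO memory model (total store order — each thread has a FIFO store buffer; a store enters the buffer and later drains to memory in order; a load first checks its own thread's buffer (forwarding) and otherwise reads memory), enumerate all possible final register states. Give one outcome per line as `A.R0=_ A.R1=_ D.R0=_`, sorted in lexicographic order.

outcome vector order: (A.R0,A.R1,D.R0)
|TSO outcomes| = 10

A.R0=0 A.R1=0 D.R0=1
A.R0=0 A.R1=0 D.R0=2
A.R0=0 A.R1=2 D.R0=1
A.R0=0 A.R1=2 D.R0=2
A.R0=1 A.R1=0 D.R0=1
A.R0=1 A.R1=0 D.R0=2
A.R0=1 A.R1=2 D.R0=1
A.R0=1 A.R1=2 D.R0=2
A.R0=2 A.R1=2 D.R0=1
A.R0=2 A.R1=2 D.R0=2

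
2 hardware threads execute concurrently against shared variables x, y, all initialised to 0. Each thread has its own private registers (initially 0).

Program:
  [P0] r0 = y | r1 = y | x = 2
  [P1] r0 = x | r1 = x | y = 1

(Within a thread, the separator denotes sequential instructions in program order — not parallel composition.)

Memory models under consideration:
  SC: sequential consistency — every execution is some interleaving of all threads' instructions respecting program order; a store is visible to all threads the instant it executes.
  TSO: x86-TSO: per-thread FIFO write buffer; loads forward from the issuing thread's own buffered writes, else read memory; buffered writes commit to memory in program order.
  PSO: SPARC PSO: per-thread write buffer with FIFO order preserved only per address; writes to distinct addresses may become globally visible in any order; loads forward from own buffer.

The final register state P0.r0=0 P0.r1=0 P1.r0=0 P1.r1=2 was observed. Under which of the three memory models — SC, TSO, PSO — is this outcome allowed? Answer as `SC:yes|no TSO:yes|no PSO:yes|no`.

SC:yes TSO:yes PSO:yes

outcome vector order: (P0.r0,P0.r1,P1.r0,P1.r1)
SC (5): (0,0,0,0), (0,0,0,2), (0,0,2,2), (0,1,0,0), (1,1,0,0)
TSO (5): (0,0,0,0), (0,0,0,2), (0,0,2,2), (0,1,0,0), (1,1,0,0)
PSO (5): (0,0,0,0), (0,0,0,2), (0,0,2,2), (0,1,0,0), (1,1,0,0)
target (0,0,0,2) ∈ {SC,TSO,PSO}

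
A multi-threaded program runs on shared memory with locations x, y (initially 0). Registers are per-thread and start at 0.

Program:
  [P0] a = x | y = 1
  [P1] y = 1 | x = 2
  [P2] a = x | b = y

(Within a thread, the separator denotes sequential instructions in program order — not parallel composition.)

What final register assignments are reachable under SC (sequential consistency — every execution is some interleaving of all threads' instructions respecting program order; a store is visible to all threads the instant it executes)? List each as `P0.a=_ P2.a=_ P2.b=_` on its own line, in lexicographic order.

P0.a=0 P2.a=0 P2.b=0
P0.a=0 P2.a=0 P2.b=1
P0.a=0 P2.a=2 P2.b=1
P0.a=2 P2.a=0 P2.b=0
P0.a=2 P2.a=0 P2.b=1
P0.a=2 P2.a=2 P2.b=1

outcome vector order: (P0.a,P2.a,P2.b)
|SC outcomes| = 6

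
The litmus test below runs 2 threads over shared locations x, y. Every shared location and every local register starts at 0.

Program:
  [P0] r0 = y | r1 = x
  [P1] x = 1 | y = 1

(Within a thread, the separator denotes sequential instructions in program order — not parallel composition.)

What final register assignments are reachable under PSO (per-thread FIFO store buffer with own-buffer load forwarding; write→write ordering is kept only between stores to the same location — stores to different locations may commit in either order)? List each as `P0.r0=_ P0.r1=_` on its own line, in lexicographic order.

P0.r0=0 P0.r1=0
P0.r0=0 P0.r1=1
P0.r0=1 P0.r1=0
P0.r0=1 P0.r1=1

outcome vector order: (P0.r0,P0.r1)
|PSO outcomes| = 4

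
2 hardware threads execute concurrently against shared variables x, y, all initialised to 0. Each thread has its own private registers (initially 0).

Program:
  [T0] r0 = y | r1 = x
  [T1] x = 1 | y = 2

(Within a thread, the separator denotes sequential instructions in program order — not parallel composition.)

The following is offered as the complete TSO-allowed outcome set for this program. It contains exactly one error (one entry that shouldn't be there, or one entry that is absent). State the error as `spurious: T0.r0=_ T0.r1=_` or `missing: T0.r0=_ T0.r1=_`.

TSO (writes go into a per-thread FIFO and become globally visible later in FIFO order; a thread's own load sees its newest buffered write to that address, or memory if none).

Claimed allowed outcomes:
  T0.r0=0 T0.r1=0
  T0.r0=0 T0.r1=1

missing: T0.r0=2 T0.r1=1

outcome vector order: (T0.r0,T0.r1)
TSO: 3 outcomes — {00; 01; 21}
TSO∖claimed = {21}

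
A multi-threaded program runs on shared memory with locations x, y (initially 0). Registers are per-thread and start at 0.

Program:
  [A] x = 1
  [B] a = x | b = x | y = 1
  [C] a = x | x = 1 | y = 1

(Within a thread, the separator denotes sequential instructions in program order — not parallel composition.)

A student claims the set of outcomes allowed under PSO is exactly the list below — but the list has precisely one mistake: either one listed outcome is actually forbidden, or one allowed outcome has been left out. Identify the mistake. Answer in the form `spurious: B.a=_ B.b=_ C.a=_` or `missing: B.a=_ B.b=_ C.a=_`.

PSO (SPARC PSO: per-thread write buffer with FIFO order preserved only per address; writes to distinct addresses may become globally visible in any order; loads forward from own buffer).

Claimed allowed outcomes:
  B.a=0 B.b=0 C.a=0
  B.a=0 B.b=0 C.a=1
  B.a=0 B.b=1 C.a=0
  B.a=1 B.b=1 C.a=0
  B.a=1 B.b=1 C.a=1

missing: B.a=0 B.b=1 C.a=1

outcome vector order: (B.a,B.b,C.a)
PSO: 6 outcomes — {0/0/0 0/0/1 0/1/0 0/1/1 1/1/0 1/1/1}
PSO∖claimed = {0/1/1}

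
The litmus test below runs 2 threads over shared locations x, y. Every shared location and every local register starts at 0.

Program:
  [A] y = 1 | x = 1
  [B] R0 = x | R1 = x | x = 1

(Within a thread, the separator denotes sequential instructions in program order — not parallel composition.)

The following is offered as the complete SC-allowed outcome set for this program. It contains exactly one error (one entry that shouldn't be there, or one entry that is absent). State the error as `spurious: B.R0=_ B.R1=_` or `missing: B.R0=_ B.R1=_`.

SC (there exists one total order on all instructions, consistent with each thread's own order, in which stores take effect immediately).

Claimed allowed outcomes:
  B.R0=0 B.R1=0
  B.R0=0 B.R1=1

outcome vector order: (B.R0,B.R1)
SC: 3 outcomes — {0/0; 0/1; 1/1}
SC∖claimed = {1/1}

missing: B.R0=1 B.R1=1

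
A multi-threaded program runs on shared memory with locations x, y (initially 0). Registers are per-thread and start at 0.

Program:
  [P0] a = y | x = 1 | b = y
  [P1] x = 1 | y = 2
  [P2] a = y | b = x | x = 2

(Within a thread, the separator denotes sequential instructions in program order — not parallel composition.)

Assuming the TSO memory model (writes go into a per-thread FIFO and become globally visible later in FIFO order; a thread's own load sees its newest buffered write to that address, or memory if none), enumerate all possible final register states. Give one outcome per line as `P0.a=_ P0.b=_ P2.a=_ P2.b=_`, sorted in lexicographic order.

outcome vector order: (P0.a,P0.b,P2.a,P2.b)
|TSO outcomes| = 9

P0.a=0 P0.b=0 P2.a=0 P2.b=0
P0.a=0 P0.b=0 P2.a=0 P2.b=1
P0.a=0 P0.b=0 P2.a=2 P2.b=1
P0.a=0 P0.b=2 P2.a=0 P2.b=0
P0.a=0 P0.b=2 P2.a=0 P2.b=1
P0.a=0 P0.b=2 P2.a=2 P2.b=1
P0.a=2 P0.b=2 P2.a=0 P2.b=0
P0.a=2 P0.b=2 P2.a=0 P2.b=1
P0.a=2 P0.b=2 P2.a=2 P2.b=1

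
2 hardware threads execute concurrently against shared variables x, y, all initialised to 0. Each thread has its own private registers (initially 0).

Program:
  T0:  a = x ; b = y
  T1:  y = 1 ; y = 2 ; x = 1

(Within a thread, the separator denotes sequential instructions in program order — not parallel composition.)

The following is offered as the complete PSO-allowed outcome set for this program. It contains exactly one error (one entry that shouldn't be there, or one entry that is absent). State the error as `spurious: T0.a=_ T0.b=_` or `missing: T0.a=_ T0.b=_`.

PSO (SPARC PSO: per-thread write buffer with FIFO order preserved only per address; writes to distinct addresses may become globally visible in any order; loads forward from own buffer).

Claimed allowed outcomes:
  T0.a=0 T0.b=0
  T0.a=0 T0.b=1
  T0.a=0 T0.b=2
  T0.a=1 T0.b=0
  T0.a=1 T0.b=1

outcome vector order: (T0.a,T0.b)
PSO (6): (0,0) (0,1) (0,2) (1,0) (1,1) (1,2)
PSO∖claimed = {(1,2)}

missing: T0.a=1 T0.b=2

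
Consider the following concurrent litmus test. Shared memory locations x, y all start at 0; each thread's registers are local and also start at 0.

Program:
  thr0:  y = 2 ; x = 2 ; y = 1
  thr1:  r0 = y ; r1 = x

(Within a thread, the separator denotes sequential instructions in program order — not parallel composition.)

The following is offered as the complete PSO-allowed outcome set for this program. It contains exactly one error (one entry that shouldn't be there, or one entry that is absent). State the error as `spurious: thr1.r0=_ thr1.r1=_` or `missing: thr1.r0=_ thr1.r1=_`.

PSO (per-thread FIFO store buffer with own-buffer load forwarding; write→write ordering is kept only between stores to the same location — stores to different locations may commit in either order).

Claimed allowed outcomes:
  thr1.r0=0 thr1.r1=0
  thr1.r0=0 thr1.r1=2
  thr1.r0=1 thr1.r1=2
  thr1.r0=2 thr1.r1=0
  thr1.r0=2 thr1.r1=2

missing: thr1.r0=1 thr1.r1=0

outcome vector order: (thr1.r0,thr1.r1)
under PSO → <0 0>; <0 2>; <1 0>; <1 2>; <2 0>; <2 2>
PSO∖claimed = {<1 0>}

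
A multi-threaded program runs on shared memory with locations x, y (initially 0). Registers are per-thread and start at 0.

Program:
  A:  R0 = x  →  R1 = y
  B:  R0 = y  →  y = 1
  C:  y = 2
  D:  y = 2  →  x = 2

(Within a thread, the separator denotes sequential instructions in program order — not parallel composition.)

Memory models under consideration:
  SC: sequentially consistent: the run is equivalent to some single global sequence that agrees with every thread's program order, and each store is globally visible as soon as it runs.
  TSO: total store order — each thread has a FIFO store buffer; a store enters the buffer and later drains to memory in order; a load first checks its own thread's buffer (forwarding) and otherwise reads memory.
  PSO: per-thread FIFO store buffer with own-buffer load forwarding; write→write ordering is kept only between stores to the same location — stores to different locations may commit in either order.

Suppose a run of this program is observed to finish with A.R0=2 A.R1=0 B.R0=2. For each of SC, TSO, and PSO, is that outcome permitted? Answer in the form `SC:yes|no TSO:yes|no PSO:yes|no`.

SC:no TSO:no PSO:yes

outcome vector order: (A.R0,A.R1,B.R0)
[SC] allowed = {000, 002, 010, 012, 020, 022, 210, 212, 220, 222}
[TSO] allowed = {000, 002, 010, 012, 020, 022, 210, 212, 220, 222}
[PSO] allowed = {000, 002, 010, 012, 020, 022, 200, 202, 210, 212, 220, 222}
target 202 ∈ {PSO}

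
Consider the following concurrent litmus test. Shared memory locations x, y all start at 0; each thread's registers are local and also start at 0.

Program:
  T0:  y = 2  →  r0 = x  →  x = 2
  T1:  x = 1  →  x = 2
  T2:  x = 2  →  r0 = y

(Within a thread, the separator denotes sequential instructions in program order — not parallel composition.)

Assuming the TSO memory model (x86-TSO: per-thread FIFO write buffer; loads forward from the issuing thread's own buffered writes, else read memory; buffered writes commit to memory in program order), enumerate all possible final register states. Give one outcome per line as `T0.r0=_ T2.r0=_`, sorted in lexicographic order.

T0.r0=0 T2.r0=0
T0.r0=0 T2.r0=2
T0.r0=1 T2.r0=0
T0.r0=1 T2.r0=2
T0.r0=2 T2.r0=0
T0.r0=2 T2.r0=2

outcome vector order: (T0.r0,T2.r0)
|TSO outcomes| = 6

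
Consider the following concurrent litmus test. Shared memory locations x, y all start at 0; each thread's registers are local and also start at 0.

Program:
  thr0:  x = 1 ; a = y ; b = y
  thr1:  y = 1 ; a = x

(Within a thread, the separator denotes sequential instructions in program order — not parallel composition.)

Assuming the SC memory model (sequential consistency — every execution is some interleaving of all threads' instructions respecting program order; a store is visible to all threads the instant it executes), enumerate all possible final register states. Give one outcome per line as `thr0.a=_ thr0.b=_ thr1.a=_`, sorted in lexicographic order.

outcome vector order: (thr0.a,thr0.b,thr1.a)
|SC outcomes| = 4

thr0.a=0 thr0.b=0 thr1.a=1
thr0.a=0 thr0.b=1 thr1.a=1
thr0.a=1 thr0.b=1 thr1.a=0
thr0.a=1 thr0.b=1 thr1.a=1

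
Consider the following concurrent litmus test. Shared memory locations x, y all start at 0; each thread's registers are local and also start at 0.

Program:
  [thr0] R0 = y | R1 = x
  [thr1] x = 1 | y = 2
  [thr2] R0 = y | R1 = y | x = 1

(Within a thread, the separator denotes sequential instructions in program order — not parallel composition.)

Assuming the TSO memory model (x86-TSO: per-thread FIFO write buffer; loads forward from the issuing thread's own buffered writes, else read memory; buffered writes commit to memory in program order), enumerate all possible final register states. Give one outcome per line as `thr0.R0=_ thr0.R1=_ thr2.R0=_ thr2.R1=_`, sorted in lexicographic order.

thr0.R0=0 thr0.R1=0 thr2.R0=0 thr2.R1=0
thr0.R0=0 thr0.R1=0 thr2.R0=0 thr2.R1=2
thr0.R0=0 thr0.R1=0 thr2.R0=2 thr2.R1=2
thr0.R0=0 thr0.R1=1 thr2.R0=0 thr2.R1=0
thr0.R0=0 thr0.R1=1 thr2.R0=0 thr2.R1=2
thr0.R0=0 thr0.R1=1 thr2.R0=2 thr2.R1=2
thr0.R0=2 thr0.R1=1 thr2.R0=0 thr2.R1=0
thr0.R0=2 thr0.R1=1 thr2.R0=0 thr2.R1=2
thr0.R0=2 thr0.R1=1 thr2.R0=2 thr2.R1=2

outcome vector order: (thr0.R0,thr0.R1,thr2.R0,thr2.R1)
|TSO outcomes| = 9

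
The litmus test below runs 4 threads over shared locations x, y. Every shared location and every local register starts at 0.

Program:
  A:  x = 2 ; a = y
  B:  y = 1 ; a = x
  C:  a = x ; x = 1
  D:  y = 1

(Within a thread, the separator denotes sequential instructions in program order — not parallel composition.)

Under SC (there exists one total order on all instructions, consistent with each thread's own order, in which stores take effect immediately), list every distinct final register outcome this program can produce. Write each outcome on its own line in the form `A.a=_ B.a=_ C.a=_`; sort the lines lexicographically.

outcome vector order: (A.a,B.a,C.a)
|SC outcomes| = 10

A.a=0 B.a=1 C.a=0
A.a=0 B.a=1 C.a=2
A.a=0 B.a=2 C.a=0
A.a=0 B.a=2 C.a=2
A.a=1 B.a=0 C.a=0
A.a=1 B.a=0 C.a=2
A.a=1 B.a=1 C.a=0
A.a=1 B.a=1 C.a=2
A.a=1 B.a=2 C.a=0
A.a=1 B.a=2 C.a=2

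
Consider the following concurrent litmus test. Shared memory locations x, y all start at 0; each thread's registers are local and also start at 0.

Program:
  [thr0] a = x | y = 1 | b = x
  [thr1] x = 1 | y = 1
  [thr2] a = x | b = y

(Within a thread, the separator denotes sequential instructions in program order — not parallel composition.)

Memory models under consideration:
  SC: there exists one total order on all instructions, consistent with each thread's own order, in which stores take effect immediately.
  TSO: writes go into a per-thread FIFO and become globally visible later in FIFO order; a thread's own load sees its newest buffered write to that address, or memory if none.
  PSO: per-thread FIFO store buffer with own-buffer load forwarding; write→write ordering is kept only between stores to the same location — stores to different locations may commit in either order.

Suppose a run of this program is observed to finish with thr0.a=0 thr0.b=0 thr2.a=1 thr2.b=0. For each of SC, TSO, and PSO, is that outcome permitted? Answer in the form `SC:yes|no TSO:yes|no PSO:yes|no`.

outcome vector order: (thr0.a,thr0.b,thr2.a,thr2.b)
[SC] allowed = {(0,0,0,0), (0,0,0,1), (0,0,1,1), (0,1,0,0), (0,1,0,1), (0,1,1,0), (0,1,1,1), (1,1,0,0), (1,1,0,1), (1,1,1,0), (1,1,1,1)}
[TSO] allowed = {(0,0,0,0), (0,0,0,1), (0,0,1,0), (0,0,1,1), (0,1,0,0), (0,1,0,1), (0,1,1,0), (0,1,1,1), (1,1,0,0), (1,1,0,1), (1,1,1,0), (1,1,1,1)}
[PSO] allowed = {(0,0,0,0), (0,0,0,1), (0,0,1,0), (0,0,1,1), (0,1,0,0), (0,1,0,1), (0,1,1,0), (0,1,1,1), (1,1,0,0), (1,1,0,1), (1,1,1,0), (1,1,1,1)}
target (0,0,1,0) ∈ {TSO,PSO}

SC:no TSO:yes PSO:yes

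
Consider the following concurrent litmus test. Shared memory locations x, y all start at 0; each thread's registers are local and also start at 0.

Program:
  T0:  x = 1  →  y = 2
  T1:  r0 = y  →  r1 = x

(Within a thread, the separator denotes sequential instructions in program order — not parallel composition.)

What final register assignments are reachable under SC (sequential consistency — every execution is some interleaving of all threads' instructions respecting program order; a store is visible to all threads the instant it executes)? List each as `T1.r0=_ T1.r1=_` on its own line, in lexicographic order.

outcome vector order: (T1.r0,T1.r1)
|SC outcomes| = 3

T1.r0=0 T1.r1=0
T1.r0=0 T1.r1=1
T1.r0=2 T1.r1=1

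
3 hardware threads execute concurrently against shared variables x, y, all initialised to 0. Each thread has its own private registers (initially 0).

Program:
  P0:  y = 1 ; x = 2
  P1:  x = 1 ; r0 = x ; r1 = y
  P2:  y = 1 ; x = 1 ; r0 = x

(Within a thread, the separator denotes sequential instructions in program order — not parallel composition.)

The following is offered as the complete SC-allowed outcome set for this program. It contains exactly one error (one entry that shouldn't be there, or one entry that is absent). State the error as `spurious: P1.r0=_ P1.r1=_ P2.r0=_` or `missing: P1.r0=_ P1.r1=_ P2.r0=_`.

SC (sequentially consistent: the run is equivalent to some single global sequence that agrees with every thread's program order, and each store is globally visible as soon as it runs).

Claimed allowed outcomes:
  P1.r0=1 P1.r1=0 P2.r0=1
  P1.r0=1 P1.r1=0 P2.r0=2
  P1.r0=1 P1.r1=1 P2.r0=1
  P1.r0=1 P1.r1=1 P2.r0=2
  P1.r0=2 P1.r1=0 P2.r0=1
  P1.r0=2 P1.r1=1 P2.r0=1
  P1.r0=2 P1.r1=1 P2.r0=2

spurious: P1.r0=2 P1.r1=0 P2.r0=1

outcome vector order: (P1.r0,P1.r1,P2.r0)
SC: 6 outcomes — {<1 0 1>; <1 0 2>; <1 1 1>; <1 1 2>; <2 1 1>; <2 1 2>}
claimed∖SC = {<2 0 1>}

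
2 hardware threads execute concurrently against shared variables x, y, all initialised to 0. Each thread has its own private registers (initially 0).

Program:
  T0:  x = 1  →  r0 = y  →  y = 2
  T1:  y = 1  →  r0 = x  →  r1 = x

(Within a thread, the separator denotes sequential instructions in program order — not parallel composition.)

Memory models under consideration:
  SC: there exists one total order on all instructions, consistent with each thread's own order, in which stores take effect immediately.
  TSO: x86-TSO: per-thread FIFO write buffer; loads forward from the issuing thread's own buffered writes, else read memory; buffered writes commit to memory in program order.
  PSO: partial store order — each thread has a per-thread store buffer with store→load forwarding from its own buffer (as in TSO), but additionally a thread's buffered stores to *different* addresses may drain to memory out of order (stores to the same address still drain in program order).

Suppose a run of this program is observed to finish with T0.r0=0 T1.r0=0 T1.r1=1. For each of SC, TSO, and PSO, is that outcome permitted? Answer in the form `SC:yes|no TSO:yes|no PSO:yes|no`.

SC:no TSO:yes PSO:yes

outcome vector order: (T0.r0,T1.r0,T1.r1)
SC (4): 011; 100; 101; 111
TSO (6): 000; 001; 011; 100; 101; 111
PSO (6): 000; 001; 011; 100; 101; 111
target 001 ∈ {TSO,PSO}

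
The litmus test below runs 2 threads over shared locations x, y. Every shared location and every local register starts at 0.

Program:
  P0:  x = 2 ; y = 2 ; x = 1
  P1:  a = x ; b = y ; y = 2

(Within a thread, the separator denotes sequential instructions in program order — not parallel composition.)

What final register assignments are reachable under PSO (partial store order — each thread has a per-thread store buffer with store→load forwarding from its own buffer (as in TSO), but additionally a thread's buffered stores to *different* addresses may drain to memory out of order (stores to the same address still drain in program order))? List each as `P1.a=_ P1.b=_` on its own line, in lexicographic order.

P1.a=0 P1.b=0
P1.a=0 P1.b=2
P1.a=1 P1.b=0
P1.a=1 P1.b=2
P1.a=2 P1.b=0
P1.a=2 P1.b=2

outcome vector order: (P1.a,P1.b)
|PSO outcomes| = 6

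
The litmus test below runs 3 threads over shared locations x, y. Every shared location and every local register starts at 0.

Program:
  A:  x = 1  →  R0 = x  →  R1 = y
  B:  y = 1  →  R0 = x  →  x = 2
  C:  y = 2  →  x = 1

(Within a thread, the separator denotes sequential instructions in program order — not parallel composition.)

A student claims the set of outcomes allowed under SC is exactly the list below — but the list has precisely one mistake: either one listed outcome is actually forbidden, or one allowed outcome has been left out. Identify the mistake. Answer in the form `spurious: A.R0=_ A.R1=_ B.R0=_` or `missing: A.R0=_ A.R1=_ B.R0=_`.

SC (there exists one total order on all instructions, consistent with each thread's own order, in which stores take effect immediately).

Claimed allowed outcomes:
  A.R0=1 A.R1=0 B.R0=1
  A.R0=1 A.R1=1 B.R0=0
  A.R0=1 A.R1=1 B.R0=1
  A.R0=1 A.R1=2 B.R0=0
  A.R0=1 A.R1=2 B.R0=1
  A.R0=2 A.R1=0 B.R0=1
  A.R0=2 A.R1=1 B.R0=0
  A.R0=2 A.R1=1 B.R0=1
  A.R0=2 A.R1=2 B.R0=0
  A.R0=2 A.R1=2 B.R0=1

spurious: A.R0=2 A.R1=0 B.R0=1

outcome vector order: (A.R0,A.R1,B.R0)
[SC] allowed = {1/0/1; 1/1/0; 1/1/1; 1/2/0; 1/2/1; 2/1/0; 2/1/1; 2/2/0; 2/2/1}
claimed∖SC = {2/0/1}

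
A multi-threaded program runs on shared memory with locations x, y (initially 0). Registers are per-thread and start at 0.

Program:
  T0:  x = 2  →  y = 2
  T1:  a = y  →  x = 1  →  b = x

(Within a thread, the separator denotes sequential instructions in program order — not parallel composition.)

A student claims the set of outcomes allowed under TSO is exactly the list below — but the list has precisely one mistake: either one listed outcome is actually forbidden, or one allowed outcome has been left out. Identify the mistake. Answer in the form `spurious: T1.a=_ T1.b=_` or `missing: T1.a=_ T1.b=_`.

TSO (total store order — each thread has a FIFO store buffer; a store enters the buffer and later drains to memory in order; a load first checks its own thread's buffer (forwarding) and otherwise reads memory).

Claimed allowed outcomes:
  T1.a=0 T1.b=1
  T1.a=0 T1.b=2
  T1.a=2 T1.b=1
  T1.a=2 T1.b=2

outcome vector order: (T1.a,T1.b)
[TSO] allowed = {01; 02; 21}
claimed∖TSO = {22}

spurious: T1.a=2 T1.b=2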